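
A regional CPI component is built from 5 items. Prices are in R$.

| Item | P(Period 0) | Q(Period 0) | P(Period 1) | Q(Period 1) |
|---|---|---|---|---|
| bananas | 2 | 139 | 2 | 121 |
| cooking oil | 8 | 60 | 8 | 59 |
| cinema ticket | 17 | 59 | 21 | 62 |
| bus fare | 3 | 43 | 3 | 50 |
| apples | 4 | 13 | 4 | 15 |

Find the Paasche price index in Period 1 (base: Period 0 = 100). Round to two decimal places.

Paasche price index uses current-period quantities as weights.
ΣP(Period 1)·Q(Period 1) = 2×121 + 8×59 + 21×62 + 3×50 + 4×15 = 242 + 472 + 1302 + 150 + 60 = 2226
ΣP(Period 0)·Q(Period 1) = 2×121 + 8×59 + 17×62 + 3×50 + 4×15 = 242 + 472 + 1054 + 150 + 60 = 1978
Index = 2226 / 1978 × 100 = 112.5379

112.54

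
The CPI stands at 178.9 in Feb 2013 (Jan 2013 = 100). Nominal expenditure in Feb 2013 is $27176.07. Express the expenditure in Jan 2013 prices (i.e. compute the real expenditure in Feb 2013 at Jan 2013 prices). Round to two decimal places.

Real = Nominal ÷ (Index/100) = 27176.07 ÷ (178.9/100)
     = 27176.07 ÷ 1.789 = 15190.6484

15190.65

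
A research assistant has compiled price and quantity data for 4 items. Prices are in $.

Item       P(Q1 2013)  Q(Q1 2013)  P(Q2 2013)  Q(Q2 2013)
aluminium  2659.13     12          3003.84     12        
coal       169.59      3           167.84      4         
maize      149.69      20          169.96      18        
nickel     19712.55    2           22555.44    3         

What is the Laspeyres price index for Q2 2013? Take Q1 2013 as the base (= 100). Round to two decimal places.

Laspeyres price index uses base-period quantities as weights.
ΣP(Q2 2013)·Q(Q1 2013) = 3003.84×12 + 167.84×3 + 169.96×20 + 22555.44×2 = 36046.08 + 503.52 + 3399.2 + 45110.88 = 85059.68
ΣP(Q1 2013)·Q(Q1 2013) = 2659.13×12 + 169.59×3 + 149.69×20 + 19712.55×2 = 31909.56 + 508.77 + 2993.8 + 39425.1 = 74837.23
Index = 85059.68 / 74837.23 × 100 = 113.6596

113.66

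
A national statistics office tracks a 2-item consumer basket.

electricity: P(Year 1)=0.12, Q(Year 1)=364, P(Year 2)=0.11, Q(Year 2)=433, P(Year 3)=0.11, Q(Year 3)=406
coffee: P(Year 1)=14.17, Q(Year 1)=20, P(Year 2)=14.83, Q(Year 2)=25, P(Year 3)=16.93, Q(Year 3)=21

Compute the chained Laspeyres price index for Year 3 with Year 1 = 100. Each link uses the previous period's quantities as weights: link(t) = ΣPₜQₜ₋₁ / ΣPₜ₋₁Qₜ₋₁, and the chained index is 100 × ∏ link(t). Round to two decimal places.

115.84

Link Year 1→Year 2:
ΣP(Year 2)Q(Year 1) = 0.11×364 + 14.83×20 = 40.04 + 296.6 = 336.64
ΣP(Year 1)Q(Year 1) = 0.12×364 + 14.17×20 = 43.68 + 283.4 = 327.08
link = 336.64/327.08 = 1.029228
Link Year 2→Year 3:
ΣP(Year 3)Q(Year 2) = 0.11×433 + 16.93×25 = 47.63 + 423.25 = 470.88
ΣP(Year 2)Q(Year 2) = 0.11×433 + 14.83×25 = 47.63 + 370.75 = 418.38
link = 470.88/418.38 = 1.125484
Chained index = 100 × 1.029228 × 1.125484 = 115.8380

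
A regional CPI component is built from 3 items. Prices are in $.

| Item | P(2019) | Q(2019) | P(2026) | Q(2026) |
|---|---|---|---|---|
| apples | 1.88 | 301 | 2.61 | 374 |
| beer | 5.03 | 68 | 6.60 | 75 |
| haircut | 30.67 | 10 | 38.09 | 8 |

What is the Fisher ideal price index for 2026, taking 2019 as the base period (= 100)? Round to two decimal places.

Laspeyres component (base-period weights):
ΣP(2026)Q(2019) = 2.61×301 + 6.60×68 + 38.09×10 = 785.61 + 448.8 + 380.9 = 1615.31
ΣP(2019)Q(2019) = 1.88×301 + 5.03×68 + 30.67×10 = 565.88 + 342.04 + 306.7 = 1214.62
L = 1615.31 / 1214.62 × 100 = 132.9889
Paasche component (current-period weights):
ΣP(2026)Q(2026) = 2.61×374 + 6.60×75 + 38.09×8 = 976.14 + 495 + 304.72 = 1775.86
ΣP(2019)Q(2026) = 1.88×374 + 5.03×75 + 30.67×8 = 703.12 + 377.25 + 245.36 = 1325.73
P = 1775.86 / 1325.73 × 100 = 133.9534
Fisher = √(L × P) = √(132.9889 × 133.9534) = 133.4703

133.47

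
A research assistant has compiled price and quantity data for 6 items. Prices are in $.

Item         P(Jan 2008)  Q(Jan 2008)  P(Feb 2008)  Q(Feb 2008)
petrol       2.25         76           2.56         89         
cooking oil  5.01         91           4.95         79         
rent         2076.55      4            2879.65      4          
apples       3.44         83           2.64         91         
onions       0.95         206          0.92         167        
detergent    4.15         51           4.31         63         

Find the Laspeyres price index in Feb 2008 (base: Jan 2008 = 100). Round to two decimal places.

Laspeyres price index uses base-period quantities as weights.
ΣP(Feb 2008)·Q(Jan 2008) = 2.56×76 + 4.95×91 + 2879.65×4 + 2.64×83 + 0.92×206 + 4.31×51 = 194.56 + 450.45 + 11518.6 + 219.12 + 189.52 + 219.81 = 12792.06
ΣP(Jan 2008)·Q(Jan 2008) = 2.25×76 + 5.01×91 + 2076.55×4 + 3.44×83 + 0.95×206 + 4.15×51 = 171 + 455.91 + 8306.2 + 285.52 + 195.7 + 211.65 = 9625.98
Index = 12792.06 / 9625.98 × 100 = 132.8910

132.89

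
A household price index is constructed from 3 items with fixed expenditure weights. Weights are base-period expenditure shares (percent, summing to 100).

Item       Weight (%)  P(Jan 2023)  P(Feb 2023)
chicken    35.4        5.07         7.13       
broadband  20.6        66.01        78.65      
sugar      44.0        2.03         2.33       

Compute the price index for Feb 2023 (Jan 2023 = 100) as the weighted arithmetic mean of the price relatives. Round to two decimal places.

chicken: 35.4 × (7.13/5.07) = 35.4 × 1.406312 = 49.7834
broadband: 20.6 × (78.65/66.01) = 20.6 × 1.191486 = 24.5446
sugar: 44.0 × (2.33/2.03) = 44.0 × 1.147783 = 50.5025
Index = Σ wᵢ·(p₁ᵢ/p₀ᵢ) = 49.7834 + 24.5446 + 50.5025 = 124.8305

124.83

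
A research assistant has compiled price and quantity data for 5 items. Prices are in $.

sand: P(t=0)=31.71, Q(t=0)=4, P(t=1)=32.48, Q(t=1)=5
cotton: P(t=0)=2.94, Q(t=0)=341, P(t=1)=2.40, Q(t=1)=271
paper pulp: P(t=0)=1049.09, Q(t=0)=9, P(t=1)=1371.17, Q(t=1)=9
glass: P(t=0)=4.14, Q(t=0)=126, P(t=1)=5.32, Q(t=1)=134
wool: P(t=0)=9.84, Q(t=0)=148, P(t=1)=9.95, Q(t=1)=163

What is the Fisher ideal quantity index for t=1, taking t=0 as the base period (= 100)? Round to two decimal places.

100.21

Laspeyres component (base-period weights):
ΣP(t=0)Q(t=1) = 31.71×5 + 2.94×271 + 1049.09×9 + 4.14×134 + 9.84×163 = 158.55 + 796.74 + 9441.81 + 554.76 + 1603.92 = 12555.78
ΣP(t=0)Q(t=0) = 31.71×4 + 2.94×341 + 1049.09×9 + 4.14×126 + 9.84×148 = 126.84 + 1002.54 + 9441.81 + 521.64 + 1456.32 = 12549.15
L = 12555.78 / 12549.15 × 100 = 100.0528
Paasche component (current-period weights):
ΣP(t=1)Q(t=1) = 32.48×5 + 2.40×271 + 1371.17×9 + 5.32×134 + 9.95×163 = 162.4 + 650.4 + 12340.53 + 712.88 + 1621.85 = 15488.06
ΣP(t=1)Q(t=0) = 32.48×4 + 2.40×341 + 1371.17×9 + 5.32×126 + 9.95×148 = 129.92 + 818.4 + 12340.53 + 670.32 + 1472.6 = 15431.77
P = 15488.06 / 15431.77 × 100 = 100.3648
Fisher = √(L × P) = √(100.0528 × 100.3648) = 100.2087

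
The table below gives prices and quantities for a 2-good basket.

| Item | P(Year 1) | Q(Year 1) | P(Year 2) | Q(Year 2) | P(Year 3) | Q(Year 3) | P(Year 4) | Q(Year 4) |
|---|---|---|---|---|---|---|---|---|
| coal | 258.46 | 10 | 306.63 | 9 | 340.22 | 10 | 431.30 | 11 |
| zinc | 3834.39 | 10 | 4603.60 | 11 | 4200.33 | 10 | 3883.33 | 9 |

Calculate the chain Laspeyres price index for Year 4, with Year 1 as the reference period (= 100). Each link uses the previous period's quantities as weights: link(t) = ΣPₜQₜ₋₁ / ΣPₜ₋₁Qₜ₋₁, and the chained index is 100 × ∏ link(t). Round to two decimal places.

Link Year 1→Year 2:
ΣP(Year 2)Q(Year 1) = 306.63×10 + 4603.60×10 = 3066.3 + 46036 = 49102.3
ΣP(Year 1)Q(Year 1) = 258.46×10 + 3834.39×10 = 2584.6 + 38343.9 = 40928.5
link = 49102.3/40928.5 = 1.199709
Link Year 2→Year 3:
ΣP(Year 3)Q(Year 2) = 340.22×9 + 4200.33×11 = 3061.98 + 46203.63 = 49265.61
ΣP(Year 2)Q(Year 2) = 306.63×9 + 4603.60×11 = 2759.67 + 50639.6 = 53399.27
link = 49265.61/53399.27 = 0.922590
Link Year 3→Year 4:
ΣP(Year 4)Q(Year 3) = 431.30×10 + 3883.33×10 = 4313 + 38833.3 = 43146.3
ΣP(Year 3)Q(Year 3) = 340.22×10 + 4200.33×10 = 3402.2 + 42003.3 = 45405.5
link = 43146.3/45405.5 = 0.950244
Chained index = 100 × 1.199709 × 0.922590 × 0.950244 = 105.1767

105.18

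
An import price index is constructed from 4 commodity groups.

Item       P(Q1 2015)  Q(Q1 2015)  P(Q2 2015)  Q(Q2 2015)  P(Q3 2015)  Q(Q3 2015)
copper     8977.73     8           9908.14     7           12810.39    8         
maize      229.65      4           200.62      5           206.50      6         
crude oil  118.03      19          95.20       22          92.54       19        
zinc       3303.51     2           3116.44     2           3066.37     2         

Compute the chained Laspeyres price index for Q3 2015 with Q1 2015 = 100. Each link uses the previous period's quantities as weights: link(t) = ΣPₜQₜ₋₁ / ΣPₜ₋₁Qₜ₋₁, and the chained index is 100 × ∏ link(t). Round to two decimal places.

Link Q1 2015→Q2 2015:
ΣP(Q2 2015)Q(Q1 2015) = 9908.14×8 + 200.62×4 + 95.20×19 + 3116.44×2 = 79265.12 + 802.48 + 1808.8 + 6232.88 = 88109.28
ΣP(Q1 2015)Q(Q1 2015) = 8977.73×8 + 229.65×4 + 118.03×19 + 3303.51×2 = 71821.84 + 918.6 + 2242.57 + 6607.02 = 81590.03
link = 88109.28/81590.03 = 1.079903
Link Q2 2015→Q3 2015:
ΣP(Q3 2015)Q(Q2 2015) = 12810.39×7 + 206.50×5 + 92.54×22 + 3066.37×2 = 89672.73 + 1032.5 + 2035.88 + 6132.74 = 98873.85
ΣP(Q2 2015)Q(Q2 2015) = 9908.14×7 + 200.62×5 + 95.20×22 + 3116.44×2 = 69356.98 + 1003.1 + 2094.4 + 6232.88 = 78687.36
link = 98873.85/78687.36 = 1.256540
Chained index = 100 × 1.079903 × 1.256540 = 135.6941

135.69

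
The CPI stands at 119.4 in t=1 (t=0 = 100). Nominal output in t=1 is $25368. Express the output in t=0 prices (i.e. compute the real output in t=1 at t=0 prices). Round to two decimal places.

Real = Nominal ÷ (Index/100) = 25368 ÷ (119.4/100)
     = 25368 ÷ 1.194 = 21246.2312

21246.23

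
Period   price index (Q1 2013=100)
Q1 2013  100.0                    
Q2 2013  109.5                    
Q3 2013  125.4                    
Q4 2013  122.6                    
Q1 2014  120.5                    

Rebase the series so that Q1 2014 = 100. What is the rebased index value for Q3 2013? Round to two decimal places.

Rebased(Q3 2013) = 125.4 / 120.5 × 100 = 104.0664

104.07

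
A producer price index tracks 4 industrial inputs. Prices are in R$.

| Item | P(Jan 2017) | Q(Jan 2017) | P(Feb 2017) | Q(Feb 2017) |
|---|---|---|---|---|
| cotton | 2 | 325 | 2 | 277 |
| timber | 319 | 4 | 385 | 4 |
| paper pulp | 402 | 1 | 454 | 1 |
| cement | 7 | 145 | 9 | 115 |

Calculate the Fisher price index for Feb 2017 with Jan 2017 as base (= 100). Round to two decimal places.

Laspeyres component (base-period weights):
ΣP(Feb 2017)Q(Jan 2017) = 2×325 + 385×4 + 454×1 + 9×145 = 650 + 1540 + 454 + 1305 = 3949
ΣP(Jan 2017)Q(Jan 2017) = 2×325 + 319×4 + 402×1 + 7×145 = 650 + 1276 + 402 + 1015 = 3343
L = 3949 / 3343 × 100 = 118.1274
Paasche component (current-period weights):
ΣP(Feb 2017)Q(Feb 2017) = 2×277 + 385×4 + 454×1 + 9×115 = 554 + 1540 + 454 + 1035 = 3583
ΣP(Jan 2017)Q(Feb 2017) = 2×277 + 319×4 + 402×1 + 7×115 = 554 + 1276 + 402 + 805 = 3037
P = 3583 / 3037 × 100 = 117.9783
Fisher = √(L × P) = √(118.1274 × 117.9783) = 118.0528

118.05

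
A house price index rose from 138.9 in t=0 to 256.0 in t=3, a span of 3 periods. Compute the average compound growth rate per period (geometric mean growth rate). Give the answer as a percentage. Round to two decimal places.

Growth factor = (256.0/138.9)^(1/3) = (1.843053)^(1/3) = 1.226062
Growth rate = 1.226062 − 1 = 0.226062 = 22.6062%

22.61%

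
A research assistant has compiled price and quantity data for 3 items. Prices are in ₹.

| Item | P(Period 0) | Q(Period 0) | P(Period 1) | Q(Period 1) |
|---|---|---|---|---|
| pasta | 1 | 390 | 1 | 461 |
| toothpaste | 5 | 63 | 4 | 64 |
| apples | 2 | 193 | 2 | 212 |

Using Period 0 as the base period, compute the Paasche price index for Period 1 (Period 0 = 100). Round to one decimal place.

Paasche price index uses current-period quantities as weights.
ΣP(Period 1)·Q(Period 1) = 1×461 + 4×64 + 2×212 = 461 + 256 + 424 = 1141
ΣP(Period 0)·Q(Period 1) = 1×461 + 5×64 + 2×212 = 461 + 320 + 424 = 1205
Index = 1141 / 1205 × 100 = 94.6888

94.7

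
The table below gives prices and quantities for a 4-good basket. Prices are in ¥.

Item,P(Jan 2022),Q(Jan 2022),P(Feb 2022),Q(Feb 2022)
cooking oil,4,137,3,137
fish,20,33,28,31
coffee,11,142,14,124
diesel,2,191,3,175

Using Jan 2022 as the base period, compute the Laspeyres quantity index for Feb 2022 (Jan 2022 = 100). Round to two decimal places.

Laspeyres quantity index uses base-period prices as weights.
ΣP(Jan 2022)·Q(Feb 2022) = 4×137 + 20×31 + 11×124 + 2×175 = 548 + 620 + 1364 + 350 = 2882
ΣP(Jan 2022)·Q(Jan 2022) = 4×137 + 20×33 + 11×142 + 2×191 = 548 + 660 + 1562 + 382 = 3152
Index = 2882 / 3152 × 100 = 91.4340

91.43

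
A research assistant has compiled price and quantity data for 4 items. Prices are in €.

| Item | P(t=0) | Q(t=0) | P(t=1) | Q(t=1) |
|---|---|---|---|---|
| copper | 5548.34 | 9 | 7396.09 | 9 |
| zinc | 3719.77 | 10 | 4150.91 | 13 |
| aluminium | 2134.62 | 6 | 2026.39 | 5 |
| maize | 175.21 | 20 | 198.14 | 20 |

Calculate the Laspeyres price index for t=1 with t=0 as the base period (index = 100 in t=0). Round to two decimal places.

120.06

Laspeyres price index uses base-period quantities as weights.
ΣP(t=1)·Q(t=0) = 7396.09×9 + 4150.91×10 + 2026.39×6 + 198.14×20 = 66564.81 + 41509.1 + 12158.34 + 3962.8 = 124195.05
ΣP(t=0)·Q(t=0) = 5548.34×9 + 3719.77×10 + 2134.62×6 + 175.21×20 = 49935.06 + 37197.7 + 12807.72 + 3504.2 = 103444.68
Index = 124195.05 / 103444.68 × 100 = 120.0594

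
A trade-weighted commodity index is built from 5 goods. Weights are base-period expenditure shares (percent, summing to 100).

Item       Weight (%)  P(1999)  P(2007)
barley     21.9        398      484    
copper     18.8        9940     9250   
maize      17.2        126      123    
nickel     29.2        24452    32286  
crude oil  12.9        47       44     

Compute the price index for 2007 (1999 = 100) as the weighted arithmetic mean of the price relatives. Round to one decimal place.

111.5

barley: 21.9 × (484/398) = 21.9 × 1.216080 = 26.6322
copper: 18.8 × (9250/9940) = 18.8 × 0.930584 = 17.4950
maize: 17.2 × (123/126) = 17.2 × 0.976190 = 16.7905
nickel: 29.2 × (32286/24452) = 29.2 × 1.320383 = 38.5552
crude oil: 12.9 × (44/47) = 12.9 × 0.936170 = 12.0766
Index = Σ wᵢ·(p₁ᵢ/p₀ᵢ) = 26.6322 + 17.4950 + 16.7905 + 38.5552 + 12.0766 = 111.5494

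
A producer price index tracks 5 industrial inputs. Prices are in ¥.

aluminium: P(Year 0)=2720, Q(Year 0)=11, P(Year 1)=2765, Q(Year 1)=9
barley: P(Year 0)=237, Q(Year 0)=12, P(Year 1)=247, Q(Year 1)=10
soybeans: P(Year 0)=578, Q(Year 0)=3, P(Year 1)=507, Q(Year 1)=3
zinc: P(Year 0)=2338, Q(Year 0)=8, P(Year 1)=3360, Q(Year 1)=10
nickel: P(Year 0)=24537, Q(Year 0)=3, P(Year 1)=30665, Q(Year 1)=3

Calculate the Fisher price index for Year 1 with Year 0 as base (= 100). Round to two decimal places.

Laspeyres component (base-period weights):
ΣP(Year 1)Q(Year 0) = 2765×11 + 247×12 + 507×3 + 3360×8 + 30665×3 = 30415 + 2964 + 1521 + 26880 + 91995 = 153775
ΣP(Year 0)Q(Year 0) = 2720×11 + 237×12 + 578×3 + 2338×8 + 24537×3 = 29920 + 2844 + 1734 + 18704 + 73611 = 126813
L = 153775 / 126813 × 100 = 121.2612
Paasche component (current-period weights):
ΣP(Year 1)Q(Year 1) = 2765×9 + 247×10 + 507×3 + 3360×10 + 30665×3 = 24885 + 2470 + 1521 + 33600 + 91995 = 154471
ΣP(Year 0)Q(Year 1) = 2720×9 + 237×10 + 578×3 + 2338×10 + 24537×3 = 24480 + 2370 + 1734 + 23380 + 73611 = 125575
P = 154471 / 125575 × 100 = 123.0109
Fisher = √(L × P) = √(121.2612 × 123.0109) = 122.1330

122.13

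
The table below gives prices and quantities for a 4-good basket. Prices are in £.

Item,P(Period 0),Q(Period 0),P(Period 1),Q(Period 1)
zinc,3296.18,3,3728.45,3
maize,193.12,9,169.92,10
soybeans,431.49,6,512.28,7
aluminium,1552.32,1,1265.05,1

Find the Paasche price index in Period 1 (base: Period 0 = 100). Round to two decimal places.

Paasche price index uses current-period quantities as weights.
ΣP(Period 1)·Q(Period 1) = 3728.45×3 + 169.92×10 + 512.28×7 + 1265.05×1 = 11185.35 + 1699.2 + 3585.96 + 1265.05 = 17735.56
ΣP(Period 0)·Q(Period 1) = 3296.18×3 + 193.12×10 + 431.49×7 + 1552.32×1 = 9888.54 + 1931.2 + 3020.43 + 1552.32 = 16392.49
Index = 17735.56 / 16392.49 × 100 = 108.1932

108.19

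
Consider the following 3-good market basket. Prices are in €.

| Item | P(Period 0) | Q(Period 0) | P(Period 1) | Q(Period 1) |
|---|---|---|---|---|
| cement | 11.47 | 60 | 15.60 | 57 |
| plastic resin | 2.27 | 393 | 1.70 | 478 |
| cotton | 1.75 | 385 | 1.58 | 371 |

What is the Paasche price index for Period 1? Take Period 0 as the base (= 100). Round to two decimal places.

Paasche price index uses current-period quantities as weights.
ΣP(Period 1)·Q(Period 1) = 15.60×57 + 1.70×478 + 1.58×371 = 889.2 + 812.6 + 586.18 = 2287.98
ΣP(Period 0)·Q(Period 1) = 11.47×57 + 2.27×478 + 1.75×371 = 653.79 + 1085.06 + 649.25 = 2388.1
Index = 2287.98 / 2388.1 × 100 = 95.8075

95.81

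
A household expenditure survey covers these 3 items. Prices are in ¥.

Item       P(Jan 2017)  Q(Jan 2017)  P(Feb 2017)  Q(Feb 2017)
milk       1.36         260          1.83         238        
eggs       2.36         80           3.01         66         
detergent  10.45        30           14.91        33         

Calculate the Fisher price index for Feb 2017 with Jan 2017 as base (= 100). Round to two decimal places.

136.31

Laspeyres component (base-period weights):
ΣP(Feb 2017)Q(Jan 2017) = 1.83×260 + 3.01×80 + 14.91×30 = 475.8 + 240.8 + 447.3 = 1163.9
ΣP(Jan 2017)Q(Jan 2017) = 1.36×260 + 2.36×80 + 10.45×30 = 353.6 + 188.8 + 313.5 = 855.9
L = 1163.9 / 855.9 × 100 = 135.9855
Paasche component (current-period weights):
ΣP(Feb 2017)Q(Feb 2017) = 1.83×238 + 3.01×66 + 14.91×33 = 435.54 + 198.66 + 492.03 = 1126.23
ΣP(Jan 2017)Q(Feb 2017) = 1.36×238 + 2.36×66 + 10.45×33 = 323.68 + 155.76 + 344.85 = 824.29
P = 1126.23 / 824.29 × 100 = 136.6303
Fisher = √(L × P) = √(135.9855 × 136.6303) = 136.3075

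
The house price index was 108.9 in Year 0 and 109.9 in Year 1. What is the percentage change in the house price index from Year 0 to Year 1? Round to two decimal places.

Change = (109.9 − 108.9) / 108.9 × 100
       = 1.0 / 108.9 × 100 = 0.9183%

0.92%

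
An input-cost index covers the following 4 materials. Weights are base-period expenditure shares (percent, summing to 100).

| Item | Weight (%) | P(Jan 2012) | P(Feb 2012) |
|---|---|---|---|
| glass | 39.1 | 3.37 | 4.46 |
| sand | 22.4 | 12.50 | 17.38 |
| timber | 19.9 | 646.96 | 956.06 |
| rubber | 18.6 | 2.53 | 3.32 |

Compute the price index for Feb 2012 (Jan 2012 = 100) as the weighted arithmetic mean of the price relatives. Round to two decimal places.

glass: 39.1 × (4.46/3.37) = 39.1 × 1.323442 = 51.7466
sand: 22.4 × (17.38/12.50) = 22.4 × 1.390400 = 31.1450
timber: 19.9 × (956.06/646.96) = 19.9 × 1.477773 = 29.4077
rubber: 18.6 × (3.32/2.53) = 18.6 × 1.312253 = 24.4079
Index = Σ wᵢ·(p₁ᵢ/p₀ᵢ) = 51.7466 + 31.1450 + 29.4077 + 24.4079 = 136.7071

136.71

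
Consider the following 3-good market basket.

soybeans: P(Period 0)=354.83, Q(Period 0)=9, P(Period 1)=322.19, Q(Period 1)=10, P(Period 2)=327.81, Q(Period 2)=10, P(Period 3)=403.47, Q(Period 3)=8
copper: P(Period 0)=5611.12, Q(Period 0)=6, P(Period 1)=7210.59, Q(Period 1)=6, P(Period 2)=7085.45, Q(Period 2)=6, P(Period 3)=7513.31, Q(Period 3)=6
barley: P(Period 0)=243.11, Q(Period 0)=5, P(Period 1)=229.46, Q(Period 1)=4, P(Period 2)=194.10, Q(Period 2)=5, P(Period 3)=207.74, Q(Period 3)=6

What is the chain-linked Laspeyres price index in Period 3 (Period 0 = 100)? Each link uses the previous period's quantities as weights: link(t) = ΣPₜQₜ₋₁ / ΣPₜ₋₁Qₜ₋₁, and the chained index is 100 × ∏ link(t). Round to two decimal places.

Link Period 0→Period 1:
ΣP(Period 1)Q(Period 0) = 322.19×9 + 7210.59×6 + 229.46×5 = 2899.71 + 43263.54 + 1147.3 = 47310.55
ΣP(Period 0)Q(Period 0) = 354.83×9 + 5611.12×6 + 243.11×5 = 3193.47 + 33666.72 + 1215.55 = 38075.74
link = 47310.55/38075.74 = 1.242538
Link Period 1→Period 2:
ΣP(Period 2)Q(Period 1) = 327.81×10 + 7085.45×6 + 194.10×4 = 3278.1 + 42512.7 + 776.4 = 46567.2
ΣP(Period 1)Q(Period 1) = 322.19×10 + 7210.59×6 + 229.46×4 = 3221.9 + 43263.54 + 917.84 = 47403.28
link = 46567.2/47403.28 = 0.982362
Link Period 2→Period 3:
ΣP(Period 3)Q(Period 2) = 403.47×10 + 7513.31×6 + 207.74×5 = 4034.7 + 45079.86 + 1038.7 = 50153.26
ΣP(Period 2)Q(Period 2) = 327.81×10 + 7085.45×6 + 194.10×5 = 3278.1 + 42512.7 + 970.5 = 46761.3
link = 50153.26/46761.3 = 1.072538
Chained index = 100 × 1.242538 × 0.982362 × 1.072538 = 130.9164

130.92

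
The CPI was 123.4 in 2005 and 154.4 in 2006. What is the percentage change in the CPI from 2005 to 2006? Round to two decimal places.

Change = (154.4 − 123.4) / 123.4 × 100
       = 31.0 / 123.4 × 100 = 25.1216%

25.12%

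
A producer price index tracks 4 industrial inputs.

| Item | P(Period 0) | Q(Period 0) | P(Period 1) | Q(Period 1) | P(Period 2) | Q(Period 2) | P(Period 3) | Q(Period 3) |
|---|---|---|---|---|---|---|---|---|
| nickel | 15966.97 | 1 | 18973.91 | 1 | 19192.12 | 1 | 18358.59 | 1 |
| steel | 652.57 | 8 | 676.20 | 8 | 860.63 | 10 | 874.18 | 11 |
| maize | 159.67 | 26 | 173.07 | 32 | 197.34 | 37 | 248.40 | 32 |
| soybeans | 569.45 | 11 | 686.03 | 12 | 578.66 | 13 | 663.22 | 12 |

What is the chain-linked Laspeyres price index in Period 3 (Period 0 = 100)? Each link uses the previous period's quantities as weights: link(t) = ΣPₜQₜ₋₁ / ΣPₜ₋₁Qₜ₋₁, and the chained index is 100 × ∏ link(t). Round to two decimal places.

125.23

Link Period 0→Period 1:
ΣP(Period 1)Q(Period 0) = 18973.91×1 + 676.20×8 + 173.07×26 + 686.03×11 = 18973.91 + 5409.6 + 4499.82 + 7546.33 = 36429.66
ΣP(Period 0)Q(Period 0) = 15966.97×1 + 652.57×8 + 159.67×26 + 569.45×11 = 15966.97 + 5220.56 + 4151.42 + 6263.95 = 31602.9
link = 36429.66/31602.9 = 1.152732
Link Period 1→Period 2:
ΣP(Period 2)Q(Period 1) = 19192.12×1 + 860.63×8 + 197.34×32 + 578.66×12 = 19192.12 + 6885.04 + 6314.88 + 6943.92 = 39335.96
ΣP(Period 1)Q(Period 1) = 18973.91×1 + 676.20×8 + 173.07×32 + 686.03×12 = 18973.91 + 5409.6 + 5538.24 + 8232.36 = 38154.11
link = 39335.96/38154.11 = 1.030976
Link Period 2→Period 3:
ΣP(Period 3)Q(Period 2) = 18358.59×1 + 874.18×10 + 248.40×37 + 663.22×13 = 18358.59 + 8741.8 + 9190.8 + 8621.86 = 44913.05
ΣP(Period 2)Q(Period 2) = 19192.12×1 + 860.63×10 + 197.34×37 + 578.66×13 = 19192.12 + 8606.3 + 7301.58 + 7522.58 = 42622.58
link = 44913.05/42622.58 = 1.053738
Chained index = 100 × 1.152732 × 1.030976 × 1.053738 = 125.2303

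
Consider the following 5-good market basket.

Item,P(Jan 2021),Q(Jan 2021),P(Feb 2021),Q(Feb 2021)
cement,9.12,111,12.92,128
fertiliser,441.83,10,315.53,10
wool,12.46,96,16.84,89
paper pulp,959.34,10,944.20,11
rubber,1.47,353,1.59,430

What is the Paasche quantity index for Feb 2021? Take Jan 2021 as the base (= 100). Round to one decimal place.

107.2

Paasche quantity index uses current-period prices as weights.
ΣP(Feb 2021)·Q(Feb 2021) = 12.92×128 + 315.53×10 + 16.84×89 + 944.20×11 + 1.59×430 = 1653.76 + 3155.3 + 1498.76 + 10386.2 + 683.7 = 17377.72
ΣP(Feb 2021)·Q(Jan 2021) = 12.92×111 + 315.53×10 + 16.84×96 + 944.20×10 + 1.59×353 = 1434.12 + 3155.3 + 1616.64 + 9442 + 561.27 = 16209.33
Index = 17377.72 / 16209.33 × 100 = 107.2081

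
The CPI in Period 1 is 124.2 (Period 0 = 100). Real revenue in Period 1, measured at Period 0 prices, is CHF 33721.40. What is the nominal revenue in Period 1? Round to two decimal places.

Nominal = Real × (Index/100) = 33721.40 × (124.2/100)
        = 33721.40 × 1.242 = 41881.9788

41881.98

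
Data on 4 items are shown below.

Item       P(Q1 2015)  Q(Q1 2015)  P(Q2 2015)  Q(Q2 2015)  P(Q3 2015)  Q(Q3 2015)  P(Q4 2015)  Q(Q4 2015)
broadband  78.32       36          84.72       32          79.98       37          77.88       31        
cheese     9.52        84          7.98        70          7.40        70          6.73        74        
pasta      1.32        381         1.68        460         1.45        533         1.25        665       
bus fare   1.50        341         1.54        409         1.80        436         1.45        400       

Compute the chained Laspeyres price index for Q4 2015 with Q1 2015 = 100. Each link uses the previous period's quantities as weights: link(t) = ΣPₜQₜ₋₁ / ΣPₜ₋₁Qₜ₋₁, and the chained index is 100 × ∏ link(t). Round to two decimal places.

93.40

Link Q1 2015→Q2 2015:
ΣP(Q2 2015)Q(Q1 2015) = 84.72×36 + 7.98×84 + 1.68×381 + 1.54×341 = 3049.92 + 670.32 + 640.08 + 525.14 = 4885.46
ΣP(Q1 2015)Q(Q1 2015) = 78.32×36 + 9.52×84 + 1.32×381 + 1.50×341 = 2819.52 + 799.68 + 502.92 + 511.5 = 4633.62
link = 4885.46/4633.62 = 1.054351
Link Q2 2015→Q3 2015:
ΣP(Q3 2015)Q(Q2 2015) = 79.98×32 + 7.40×70 + 1.45×460 + 1.80×409 = 2559.36 + 518 + 667 + 736.2 = 4480.56
ΣP(Q2 2015)Q(Q2 2015) = 84.72×32 + 7.98×70 + 1.68×460 + 1.54×409 = 2711.04 + 558.6 + 772.8 + 629.86 = 4672.3
link = 4480.56/4672.3 = 0.958962
Link Q3 2015→Q4 2015:
ΣP(Q4 2015)Q(Q3 2015) = 77.88×37 + 6.73×70 + 1.25×533 + 1.45×436 = 2881.56 + 471.1 + 666.25 + 632.2 = 4651.11
ΣP(Q3 2015)Q(Q3 2015) = 79.98×37 + 7.40×70 + 1.45×533 + 1.80×436 = 2959.26 + 518 + 772.85 + 784.8 = 5034.91
link = 4651.11/5034.91 = 0.923772
Chained index = 100 × 1.054351 × 0.958962 × 0.923772 = 93.4010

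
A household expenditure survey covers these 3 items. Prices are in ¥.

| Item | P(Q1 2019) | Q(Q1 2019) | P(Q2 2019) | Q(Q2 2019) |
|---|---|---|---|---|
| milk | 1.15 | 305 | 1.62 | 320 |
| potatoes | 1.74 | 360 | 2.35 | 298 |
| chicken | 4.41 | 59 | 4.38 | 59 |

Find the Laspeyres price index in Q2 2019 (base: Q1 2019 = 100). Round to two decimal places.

Laspeyres price index uses base-period quantities as weights.
ΣP(Q2 2019)·Q(Q1 2019) = 1.62×305 + 2.35×360 + 4.38×59 = 494.1 + 846 + 258.42 = 1598.52
ΣP(Q1 2019)·Q(Q1 2019) = 1.15×305 + 1.74×360 + 4.41×59 = 350.75 + 626.4 + 260.19 = 1237.34
Index = 1598.52 / 1237.34 × 100 = 129.1900

129.19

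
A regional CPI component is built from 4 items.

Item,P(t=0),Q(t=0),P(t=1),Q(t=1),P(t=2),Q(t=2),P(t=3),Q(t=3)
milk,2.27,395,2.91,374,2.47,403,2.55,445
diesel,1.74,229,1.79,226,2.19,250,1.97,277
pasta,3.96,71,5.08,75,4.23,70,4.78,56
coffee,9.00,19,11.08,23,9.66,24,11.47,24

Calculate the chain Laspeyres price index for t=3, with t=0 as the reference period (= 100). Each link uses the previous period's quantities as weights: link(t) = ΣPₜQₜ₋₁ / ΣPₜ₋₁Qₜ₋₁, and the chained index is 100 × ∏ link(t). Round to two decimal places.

Link t=0→t=1:
ΣP(t=1)Q(t=0) = 2.91×395 + 1.79×229 + 5.08×71 + 11.08×19 = 1149.45 + 409.91 + 360.68 + 210.52 = 2130.56
ΣP(t=0)Q(t=0) = 2.27×395 + 1.74×229 + 3.96×71 + 9.00×19 = 896.65 + 398.46 + 281.16 + 171 = 1747.27
link = 2130.56/1747.27 = 1.219365
Link t=1→t=2:
ΣP(t=2)Q(t=1) = 2.47×374 + 2.19×226 + 4.23×75 + 9.66×23 = 923.78 + 494.94 + 317.25 + 222.18 = 1958.15
ΣP(t=1)Q(t=1) = 2.91×374 + 1.79×226 + 5.08×75 + 11.08×23 = 1088.34 + 404.54 + 381 + 254.84 = 2128.72
link = 1958.15/2128.72 = 0.919872
Link t=2→t=3:
ΣP(t=3)Q(t=2) = 2.55×403 + 1.97×250 + 4.78×70 + 11.47×24 = 1027.65 + 492.5 + 334.6 + 275.28 = 2130.03
ΣP(t=2)Q(t=2) = 2.47×403 + 2.19×250 + 4.23×70 + 9.66×24 = 995.41 + 547.5 + 296.1 + 231.84 = 2070.85
link = 2130.03/2070.85 = 1.028578
Chained index = 100 × 1.219365 × 0.919872 × 1.028578 = 115.3714

115.37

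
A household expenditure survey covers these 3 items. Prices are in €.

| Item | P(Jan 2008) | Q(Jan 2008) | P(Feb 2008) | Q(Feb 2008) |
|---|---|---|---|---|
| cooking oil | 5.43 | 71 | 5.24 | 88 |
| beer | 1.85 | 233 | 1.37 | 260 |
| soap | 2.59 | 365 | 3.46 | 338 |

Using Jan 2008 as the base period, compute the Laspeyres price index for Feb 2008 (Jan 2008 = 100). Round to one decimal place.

Laspeyres price index uses base-period quantities as weights.
ΣP(Feb 2008)·Q(Jan 2008) = 5.24×71 + 1.37×233 + 3.46×365 = 372.04 + 319.21 + 1262.9 = 1954.15
ΣP(Jan 2008)·Q(Jan 2008) = 5.43×71 + 1.85×233 + 2.59×365 = 385.53 + 431.05 + 945.35 = 1761.93
Index = 1954.15 / 1761.93 × 100 = 110.9096

110.9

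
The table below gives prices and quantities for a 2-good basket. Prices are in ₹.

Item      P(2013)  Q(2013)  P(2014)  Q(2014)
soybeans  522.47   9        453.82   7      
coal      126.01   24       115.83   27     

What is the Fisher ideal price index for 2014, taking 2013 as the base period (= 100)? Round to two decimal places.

89.07

Laspeyres component (base-period weights):
ΣP(2014)Q(2013) = 453.82×9 + 115.83×24 = 4084.38 + 2779.92 = 6864.3
ΣP(2013)Q(2013) = 522.47×9 + 126.01×24 = 4702.23 + 3024.24 = 7726.47
L = 6864.3 / 7726.47 × 100 = 88.8413
Paasche component (current-period weights):
ΣP(2014)Q(2014) = 453.82×7 + 115.83×27 = 3176.74 + 3127.41 = 6304.15
ΣP(2013)Q(2014) = 522.47×7 + 126.01×27 = 3657.29 + 3402.27 = 7059.56
P = 6304.15 / 7059.56 × 100 = 89.2995
Fisher = √(L × P) = √(88.8413 × 89.2995) = 89.0701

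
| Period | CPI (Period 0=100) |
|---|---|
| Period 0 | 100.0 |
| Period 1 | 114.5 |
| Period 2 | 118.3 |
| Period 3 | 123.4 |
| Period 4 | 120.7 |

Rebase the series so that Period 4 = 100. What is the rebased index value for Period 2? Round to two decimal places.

98.01

Rebased(Period 2) = 118.3 / 120.7 × 100 = 98.0116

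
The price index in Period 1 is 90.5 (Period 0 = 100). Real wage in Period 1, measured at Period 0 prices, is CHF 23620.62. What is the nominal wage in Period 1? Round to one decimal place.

Nominal = Real × (Index/100) = 23620.62 × (90.5/100)
        = 23620.62 × 0.905 = 21376.6611

21376.7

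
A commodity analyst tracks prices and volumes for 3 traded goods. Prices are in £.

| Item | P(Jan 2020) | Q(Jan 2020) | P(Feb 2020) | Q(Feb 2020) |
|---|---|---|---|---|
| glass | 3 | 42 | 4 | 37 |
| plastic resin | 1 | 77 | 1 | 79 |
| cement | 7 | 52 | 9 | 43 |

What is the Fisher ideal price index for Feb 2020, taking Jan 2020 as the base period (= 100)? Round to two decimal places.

125.40

Laspeyres component (base-period weights):
ΣP(Feb 2020)Q(Jan 2020) = 4×42 + 1×77 + 9×52 = 168 + 77 + 468 = 713
ΣP(Jan 2020)Q(Jan 2020) = 3×42 + 1×77 + 7×52 = 126 + 77 + 364 = 567
L = 713 / 567 × 100 = 125.7496
Paasche component (current-period weights):
ΣP(Feb 2020)Q(Feb 2020) = 4×37 + 1×79 + 9×43 = 148 + 79 + 387 = 614
ΣP(Jan 2020)Q(Feb 2020) = 3×37 + 1×79 + 7×43 = 111 + 79 + 301 = 491
P = 614 / 491 × 100 = 125.0509
Fisher = √(L × P) = √(125.7496 × 125.0509) = 125.3998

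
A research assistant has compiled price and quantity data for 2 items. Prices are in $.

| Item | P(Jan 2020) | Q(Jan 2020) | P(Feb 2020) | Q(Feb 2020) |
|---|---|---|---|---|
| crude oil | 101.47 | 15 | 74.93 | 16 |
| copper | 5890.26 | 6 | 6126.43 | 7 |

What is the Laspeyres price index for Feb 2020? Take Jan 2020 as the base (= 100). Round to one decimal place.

102.8

Laspeyres price index uses base-period quantities as weights.
ΣP(Feb 2020)·Q(Jan 2020) = 74.93×15 + 6126.43×6 = 1123.95 + 36758.58 = 37882.53
ΣP(Jan 2020)·Q(Jan 2020) = 101.47×15 + 5890.26×6 = 1522.05 + 35341.56 = 36863.61
Index = 37882.53 / 36863.61 × 100 = 102.7640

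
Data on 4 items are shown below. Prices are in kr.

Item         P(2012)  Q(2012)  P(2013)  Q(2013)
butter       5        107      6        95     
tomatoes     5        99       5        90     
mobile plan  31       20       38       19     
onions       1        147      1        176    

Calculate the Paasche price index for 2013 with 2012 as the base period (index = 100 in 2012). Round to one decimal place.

113.5

Paasche price index uses current-period quantities as weights.
ΣP(2013)·Q(2013) = 6×95 + 5×90 + 38×19 + 1×176 = 570 + 450 + 722 + 176 = 1918
ΣP(2012)·Q(2013) = 5×95 + 5×90 + 31×19 + 1×176 = 475 + 450 + 589 + 176 = 1690
Index = 1918 / 1690 × 100 = 113.4911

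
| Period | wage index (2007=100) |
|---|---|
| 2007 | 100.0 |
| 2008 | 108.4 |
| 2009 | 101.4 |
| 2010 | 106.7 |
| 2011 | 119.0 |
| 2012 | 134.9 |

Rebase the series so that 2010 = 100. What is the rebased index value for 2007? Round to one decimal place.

Rebased(2007) = 100.0 / 106.7 × 100 = 93.7207

93.7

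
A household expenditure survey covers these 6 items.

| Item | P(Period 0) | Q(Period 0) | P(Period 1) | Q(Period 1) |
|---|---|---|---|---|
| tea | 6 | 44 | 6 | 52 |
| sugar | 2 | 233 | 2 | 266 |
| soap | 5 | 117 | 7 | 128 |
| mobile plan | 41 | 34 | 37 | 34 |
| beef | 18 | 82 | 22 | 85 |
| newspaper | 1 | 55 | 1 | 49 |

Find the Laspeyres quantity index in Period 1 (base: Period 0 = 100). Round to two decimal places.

Laspeyres quantity index uses base-period prices as weights.
ΣP(Period 0)·Q(Period 1) = 6×52 + 2×266 + 5×128 + 41×34 + 18×85 + 1×49 = 312 + 532 + 640 + 1394 + 1530 + 49 = 4457
ΣP(Period 0)·Q(Period 0) = 6×44 + 2×233 + 5×117 + 41×34 + 18×82 + 1×55 = 264 + 466 + 585 + 1394 + 1476 + 55 = 4240
Index = 4457 / 4240 × 100 = 105.1179

105.12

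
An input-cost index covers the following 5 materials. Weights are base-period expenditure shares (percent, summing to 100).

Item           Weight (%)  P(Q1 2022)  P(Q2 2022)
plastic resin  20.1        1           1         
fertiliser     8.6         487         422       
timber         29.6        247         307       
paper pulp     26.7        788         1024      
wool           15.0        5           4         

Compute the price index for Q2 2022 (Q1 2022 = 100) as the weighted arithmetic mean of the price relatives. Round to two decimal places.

111.04

plastic resin: 20.1 × (1/1) = 20.1 × 1.000000 = 20.1000
fertiliser: 8.6 × (422/487) = 8.6 × 0.866530 = 7.4522
timber: 29.6 × (307/247) = 29.6 × 1.242915 = 36.7903
paper pulp: 26.7 × (1024/788) = 26.7 × 1.299492 = 34.6964
wool: 15.0 × (4/5) = 15.0 × 0.800000 = 12.0000
Index = Σ wᵢ·(p₁ᵢ/p₀ᵢ) = 20.1000 + 7.4522 + 36.7903 + 34.6964 + 12.0000 = 111.0389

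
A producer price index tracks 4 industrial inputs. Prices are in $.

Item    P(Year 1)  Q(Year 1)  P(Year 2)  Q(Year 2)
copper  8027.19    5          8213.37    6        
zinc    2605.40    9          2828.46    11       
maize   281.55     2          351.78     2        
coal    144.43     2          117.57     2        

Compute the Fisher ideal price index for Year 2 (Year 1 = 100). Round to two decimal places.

104.70

Laspeyres component (base-period weights):
ΣP(Year 2)Q(Year 1) = 8213.37×5 + 2828.46×9 + 351.78×2 + 117.57×2 = 41066.85 + 25456.14 + 703.56 + 235.14 = 67461.69
ΣP(Year 1)Q(Year 1) = 8027.19×5 + 2605.40×9 + 281.55×2 + 144.43×2 = 40135.95 + 23448.6 + 563.1 + 288.86 = 64436.51
L = 67461.69 / 64436.51 × 100 = 104.6948
Paasche component (current-period weights):
ΣP(Year 2)Q(Year 2) = 8213.37×6 + 2828.46×11 + 351.78×2 + 117.57×2 = 49280.22 + 31113.06 + 703.56 + 235.14 = 81331.98
ΣP(Year 1)Q(Year 2) = 8027.19×6 + 2605.40×11 + 281.55×2 + 144.43×2 = 48163.14 + 28659.4 + 563.1 + 288.86 = 77674.5
P = 81331.98 / 77674.5 × 100 = 104.7087
Fisher = √(L × P) = √(104.6948 × 104.7087) = 104.7018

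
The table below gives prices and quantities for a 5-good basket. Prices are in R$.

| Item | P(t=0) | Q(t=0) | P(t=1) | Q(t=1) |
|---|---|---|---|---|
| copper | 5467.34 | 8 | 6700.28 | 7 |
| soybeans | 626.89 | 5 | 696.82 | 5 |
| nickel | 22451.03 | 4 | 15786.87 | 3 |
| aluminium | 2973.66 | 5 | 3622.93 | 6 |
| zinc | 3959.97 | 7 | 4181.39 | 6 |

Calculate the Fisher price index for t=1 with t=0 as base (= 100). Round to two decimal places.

Laspeyres component (base-period weights):
ΣP(t=1)Q(t=0) = 6700.28×8 + 696.82×5 + 15786.87×4 + 3622.93×5 + 4181.39×7 = 53602.24 + 3484.1 + 63147.48 + 18114.65 + 29269.73 = 167618.2
ΣP(t=0)Q(t=0) = 5467.34×8 + 626.89×5 + 22451.03×4 + 2973.66×5 + 3959.97×7 = 43738.72 + 3134.45 + 89804.12 + 14868.3 + 27719.79 = 179265.38
L = 167618.2 / 179265.38 × 100 = 93.5028
Paasche component (current-period weights):
ΣP(t=1)Q(t=1) = 6700.28×7 + 696.82×5 + 15786.87×3 + 3622.93×6 + 4181.39×6 = 46901.96 + 3484.1 + 47360.61 + 21737.58 + 25088.34 = 144572.59
ΣP(t=0)Q(t=1) = 5467.34×7 + 626.89×5 + 22451.03×3 + 2973.66×6 + 3959.97×6 = 38271.38 + 3134.45 + 67353.09 + 17841.96 + 23759.82 = 150360.7
P = 144572.59 / 150360.7 × 100 = 96.1505
Fisher = √(L × P) = √(93.5028 × 96.1505) = 94.8174

94.82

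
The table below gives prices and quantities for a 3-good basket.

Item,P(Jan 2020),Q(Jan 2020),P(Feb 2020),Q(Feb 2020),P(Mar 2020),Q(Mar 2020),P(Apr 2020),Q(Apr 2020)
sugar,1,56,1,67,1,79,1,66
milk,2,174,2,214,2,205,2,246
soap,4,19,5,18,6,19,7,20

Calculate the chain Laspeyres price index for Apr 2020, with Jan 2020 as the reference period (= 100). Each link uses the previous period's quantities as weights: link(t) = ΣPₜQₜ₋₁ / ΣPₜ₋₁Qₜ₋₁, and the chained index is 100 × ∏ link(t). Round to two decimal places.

110.53

Link Jan 2020→Feb 2020:
ΣP(Feb 2020)Q(Jan 2020) = 1×56 + 2×174 + 5×19 = 56 + 348 + 95 = 499
ΣP(Jan 2020)Q(Jan 2020) = 1×56 + 2×174 + 4×19 = 56 + 348 + 76 = 480
link = 499/480 = 1.039583
Link Feb 2020→Mar 2020:
ΣP(Mar 2020)Q(Feb 2020) = 1×67 + 2×214 + 6×18 = 67 + 428 + 108 = 603
ΣP(Feb 2020)Q(Feb 2020) = 1×67 + 2×214 + 5×18 = 67 + 428 + 90 = 585
link = 603/585 = 1.030769
Link Mar 2020→Apr 2020:
ΣP(Apr 2020)Q(Mar 2020) = 1×79 + 2×205 + 7×19 = 79 + 410 + 133 = 622
ΣP(Mar 2020)Q(Mar 2020) = 1×79 + 2×205 + 6×19 = 79 + 410 + 114 = 603
link = 622/603 = 1.031509
Chained index = 100 × 1.039583 × 1.030769 × 1.031509 = 110.5335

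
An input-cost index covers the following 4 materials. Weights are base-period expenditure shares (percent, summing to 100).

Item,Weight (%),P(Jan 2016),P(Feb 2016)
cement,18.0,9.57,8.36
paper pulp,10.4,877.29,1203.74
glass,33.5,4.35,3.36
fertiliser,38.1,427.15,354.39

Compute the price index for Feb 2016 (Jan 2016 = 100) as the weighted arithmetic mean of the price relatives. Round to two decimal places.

cement: 18.0 × (8.36/9.57) = 18.0 × 0.873563 = 15.7241
paper pulp: 10.4 × (1203.74/877.29) = 10.4 × 1.372112 = 14.2700
glass: 33.5 × (3.36/4.35) = 33.5 × 0.772414 = 25.8759
fertiliser: 38.1 × (354.39/427.15) = 38.1 × 0.829662 = 31.6101
Index = Σ wᵢ·(p₁ᵢ/p₀ᵢ) = 15.7241 + 14.2700 + 25.8759 + 31.6101 = 87.4801

87.48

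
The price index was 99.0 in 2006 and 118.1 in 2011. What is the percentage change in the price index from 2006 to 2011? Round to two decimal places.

19.29%

Change = (118.1 − 99.0) / 99.0 × 100
       = 19.1 / 99.0 × 100 = 19.2929%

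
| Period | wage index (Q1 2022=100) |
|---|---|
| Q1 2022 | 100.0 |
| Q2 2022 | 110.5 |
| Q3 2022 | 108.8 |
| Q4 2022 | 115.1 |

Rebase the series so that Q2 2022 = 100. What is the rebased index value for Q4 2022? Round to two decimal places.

104.16

Rebased(Q4 2022) = 115.1 / 110.5 × 100 = 104.1629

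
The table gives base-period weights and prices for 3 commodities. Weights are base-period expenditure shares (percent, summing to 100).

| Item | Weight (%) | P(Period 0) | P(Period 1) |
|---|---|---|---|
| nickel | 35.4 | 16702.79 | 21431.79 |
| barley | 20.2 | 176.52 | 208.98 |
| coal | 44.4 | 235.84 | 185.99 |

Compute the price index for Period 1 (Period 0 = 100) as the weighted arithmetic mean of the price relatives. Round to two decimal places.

nickel: 35.4 × (21431.79/16702.79) = 35.4 × 1.283126 = 45.4227
barley: 20.2 × (208.98/176.52) = 20.2 × 1.183889 = 23.9145
coal: 44.4 × (185.99/235.84) = 44.4 × 0.788628 = 35.0151
Index = Σ wᵢ·(p₁ᵢ/p₀ᵢ) = 45.4227 + 23.9145 + 35.0151 = 104.3523

104.35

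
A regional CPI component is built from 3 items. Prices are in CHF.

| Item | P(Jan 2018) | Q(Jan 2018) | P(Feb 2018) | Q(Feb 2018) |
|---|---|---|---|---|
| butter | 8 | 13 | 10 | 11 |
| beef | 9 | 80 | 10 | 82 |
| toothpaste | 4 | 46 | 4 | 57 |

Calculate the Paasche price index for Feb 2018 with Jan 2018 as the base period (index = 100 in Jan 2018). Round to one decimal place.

109.9

Paasche price index uses current-period quantities as weights.
ΣP(Feb 2018)·Q(Feb 2018) = 10×11 + 10×82 + 4×57 = 110 + 820 + 228 = 1158
ΣP(Jan 2018)·Q(Feb 2018) = 8×11 + 9×82 + 4×57 = 88 + 738 + 228 = 1054
Index = 1158 / 1054 × 100 = 109.8672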